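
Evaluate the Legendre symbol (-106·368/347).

-1

By multiplicativity, (-106·368/347) = (-106/347)·(368/347).
First factor (-106/347):
(-106/347)
  = (241/347)    [-106 ≡ 241 mod 347]
  = (347/241)    [QR: 241 ≡ 1 mod 4, sign kept]
  = (106/241)    [347 ≡ 106 mod 241]
  = (53/241)    [241 ≡ 1 mod 8 ⇒ (2/241) = +1]
  = (241/53)    [QR: 53 ≡ 1 mod 4, sign kept]
  = (29/53)    [241 ≡ 29 mod 53]
  = (53/29)    [QR: 29 ≡ 1 mod 4, sign kept]
  = (24/29)    [53 ≡ 24 mod 29]
  = -(3/29)    [29 ≡ 5 mod 8 ⇒ (2/29)^3 = -1]
  = -(29/3)    [QR: 29 ≡ 1 mod 4, sign kept]
  = -(2/3)    [29 ≡ 2 mod 3]
  = (1/3)    [3 ≡ 3 mod 8 ⇒ (2/3) = -1]
  = 1    [(1/3) = 1]
Second factor (368/347):
(368/347)
  = (21/347)    [368 ≡ 21 mod 347]
  = (347/21)    [QR: 21 ≡ 1 mod 4, sign kept]
  = (11/21)    [347 ≡ 11 mod 21]
  = (21/11)    [QR: 21 ≡ 1 mod 4, sign kept]
  = (10/11)    [21 ≡ 10 mod 11]
  = -(5/11)    [11 ≡ 3 mod 8 ⇒ (2/11) = -1]
  = -(11/5)    [QR: 5 ≡ 1 mod 4, sign kept]
  = -(1/5)    [11 ≡ 1 mod 5]
  = -1    [(1/5) = 1]
Product: (1)·(-1) = -1.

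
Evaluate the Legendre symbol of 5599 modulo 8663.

Both 5599 ≡ 3 and 8663 ≡ 3 (mod 4), so reciprocity gives (5599/8663) = -(8663/5599). Reduce: 8663 ≡ 3064 (mod 5599). Now have -(3064/5599).
Factor out 2: 3064 = 2^3·383. Since 5599 ≡ 7 (mod 8), (2/5599) = +1, and (2/5599)^3 = +1. Now have -(383/5599).
Both 383 ≡ 3 and 5599 ≡ 3 (mod 4), so reciprocity gives (383/5599) = -(5599/383). Reduce: 5599 ≡ 237 (mod 383). Now have (237/383).
237 ≡ 1 (mod 4), so quadratic reciprocity gives (237/383) = (383/237). Reduce: 383 ≡ 146 (mod 237). Now have (146/237).
Factor out 2: 146 = 2·73. Since 237 ≡ 5 (mod 8), (2/237) = -1. Now have -(73/237).
73 ≡ 1 (mod 4), so quadratic reciprocity gives (73/237) = (237/73). Reduce: 237 ≡ 18 (mod 73). Now have -(18/73).
Factor out 2: 18 = 2·9. Since 73 ≡ 1 (mod 8), (2/73) = +1. Now have -(9/73).
9 ≡ 1 (mod 4), so quadratic reciprocity gives (9/73) = (73/9). Reduce: 73 ≡ 1 (mod 9). Now have -(1/9).
(1/9) = 1. Collecting the sign factors: -1.

-1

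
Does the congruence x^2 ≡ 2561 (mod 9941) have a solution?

(2561|9941)
  = (9941|2561)    [QR: 2561 ≡ 1 mod 4, sign kept]
  = (2258|2561)    [9941 ≡ 2258 mod 2561]
  = (1129|2561)    [2561 ≡ 1 mod 8 ⇒ (2|2561) = +1]
  = (2561|1129)    [QR: 1129 ≡ 1 mod 4, sign kept]
  = (303|1129)    [2561 ≡ 303 mod 1129]
  = (1129|303)    [QR: 1129 ≡ 1 mod 4, sign kept]
  = (220|303)    [1129 ≡ 220 mod 303]
  = (55|303)    [303 ≡ 7 mod 8 ⇒ (2|303)^2 = +1]
  = -(303|55)    [QR: both ≡ 3 mod 4, sign flips]
  = -(28|55)    [303 ≡ 28 mod 55]
  = -(7|55)    [55 ≡ 7 mod 8 ⇒ (2|55)^2 = +1]
  = (55|7)    [QR: both ≡ 3 mod 4, sign flips]
  = (6|7)    [55 ≡ 6 mod 7]
  = (3|7)    [7 ≡ 7 mod 8 ⇒ (2|7) = +1]
  = -(7|3)    [QR: both ≡ 3 mod 4, sign flips]
  = -(1|3)    [7 ≡ 1 mod 3]
  = -1    [(1|3) = 1]
(2561|9941) = -1, and 9941 is prime, so 2561 is not a quadratic residue mod 9941.

no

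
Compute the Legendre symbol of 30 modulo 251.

(30 / 251)
  = -(15 / 251)    [251 ≡ 3 mod 8 ⇒ (2 / 251) = -1]
  = (251 / 15)    [QR: both ≡ 3 mod 4, sign flips]
  = (11 / 15)    [251 ≡ 11 mod 15]
  = -(15 / 11)    [QR: both ≡ 3 mod 4, sign flips]
  = -(4 / 11)    [15 ≡ 4 mod 11]
  = -(1 / 11)    [11 ≡ 3 mod 8 ⇒ (2 / 11)^2 = +1]
  = -1    [(1 / 11) = 1]

-1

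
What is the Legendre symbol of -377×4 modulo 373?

By multiplicativity, (-377·4/373) = (-377/373)·(4/373).
First factor (-377/373):
Pull out -1: (-377/373) = (-1/373)·(377/373). Since 373 ≡ 1 (mod 4), (-1/373) = +1. Now have (377/373).
Reduce the numerator: 377 ≡ 4 (mod 373), so (377/373) = (4/373).
Factor out 2: 4 = 2^2. Since 373 ≡ 5 (mod 8), (2/373) = -1, and (2/373)^2 = +1. Now have (1/373).
(1/373) = 1. Collecting the sign factors: 1.
Second factor (4/373):
Factor out 2: 4 = 2^2. Since 373 ≡ 5 (mod 8), (2/373) = -1, and (2/373)^2 = +1. Now have (1/373).
(1/373) = 1. Collecting the sign factors: 1.
Product: (1)·(1) = 1.

1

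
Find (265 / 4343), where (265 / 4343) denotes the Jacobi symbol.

265 ≡ 1 (mod 4), so quadratic reciprocity gives (265 / 4343) = (4343 / 265). Reduce: 4343 ≡ 103 (mod 265). Now have (103 / 265).
265 ≡ 1 (mod 4), so quadratic reciprocity gives (103 / 265) = (265 / 103). Reduce: 265 ≡ 59 (mod 103). Now have (59 / 103).
Both 59 ≡ 3 and 103 ≡ 3 (mod 4), so reciprocity gives (59 / 103) = -(103 / 59). Reduce: 103 ≡ 44 (mod 59). Now have -(44 / 59).
Factor out 2: 44 = 2^2·11. Since 59 ≡ 3 (mod 8), (2 / 59) = -1, and (2 / 59)^2 = +1. Now have -(11 / 59).
Both 11 ≡ 3 and 59 ≡ 3 (mod 4), so reciprocity gives (11 / 59) = -(59 / 11). Reduce: 59 ≡ 4 (mod 11). Now have (4 / 11).
Factor out 2: 4 = 2^2. Since 11 ≡ 3 (mod 8), (2 / 11) = -1, and (2 / 11)^2 = +1. Now have (1 / 11).
(1 / 11) = 1. Collecting the sign factors: 1.

1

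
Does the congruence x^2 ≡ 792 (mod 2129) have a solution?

(792/2129)
  = (99/2129)    [2129 ≡ 1 mod 8 ⇒ (2/2129)^3 = +1]
  = (2129/99)    [QR: 2129 ≡ 1 mod 4, sign kept]
  = (50/99)    [2129 ≡ 50 mod 99]
  = -(25/99)    [99 ≡ 3 mod 8 ⇒ (2/99) = -1]
  = -(99/25)    [QR: 25 ≡ 1 mod 4, sign kept]
  = -(24/25)    [99 ≡ 24 mod 25]
  = -(3/25)    [25 ≡ 1 mod 8 ⇒ (2/25)^3 = +1]
  = -(25/3)    [QR: 25 ≡ 1 mod 4, sign kept]
  = -(1/3)    [25 ≡ 1 mod 3]
  = -1    [(1/3) = 1]
(792/2129) = -1, and 2129 is prime, so 792 is not a quadratic residue mod 2129.

no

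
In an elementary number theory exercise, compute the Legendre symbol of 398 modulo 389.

1

(398 / 389)
  = (9 / 389)    [398 ≡ 9 mod 389]
  = (389 / 9)    [QR: 9 ≡ 1 mod 4, sign kept]
  = (2 / 9)    [389 ≡ 2 mod 9]
  = (1 / 9)    [9 ≡ 1 mod 8 ⇒ (2 / 9) = +1]
  = 1    [(1 / 9) = 1]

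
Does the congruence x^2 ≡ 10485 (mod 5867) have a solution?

Reduce the numerator: 10485 ≡ 4618 (mod 5867), so (10485/5867) = (4618/5867).
Factor out 2: 4618 = 2·2309. Since 5867 ≡ 3 (mod 8), (2/5867) = -1. Now have -(2309/5867).
2309 ≡ 1 (mod 4), so quadratic reciprocity gives (2309/5867) = (5867/2309). Reduce: 5867 ≡ 1249 (mod 2309). Now have -(1249/2309).
1249 ≡ 1 (mod 4), so quadratic reciprocity gives (1249/2309) = (2309/1249). Reduce: 2309 ≡ 1060 (mod 1249). Now have -(1060/1249).
Factor out 2: 1060 = 2^2·265. Since 1249 ≡ 1 (mod 8), (2/1249) = +1, and (2/1249)^2 = +1. Now have -(265/1249).
265 ≡ 1 (mod 4), so quadratic reciprocity gives (265/1249) = (1249/265). Reduce: 1249 ≡ 189 (mod 265). Now have -(189/265).
189 ≡ 1 (mod 4), so quadratic reciprocity gives (189/265) = (265/189). Reduce: 265 ≡ 76 (mod 189). Now have -(76/189).
Factor out 2: 76 = 2^2·19. Since 189 ≡ 5 (mod 8), (2/189) = -1, and (2/189)^2 = +1. Now have -(19/189).
189 ≡ 1 (mod 4), so quadratic reciprocity gives (19/189) = (189/19). Reduce: 189 ≡ 18 (mod 19). Now have -(18/19).
Factor out 2: 18 = 2·9. Since 19 ≡ 3 (mod 8), (2/19) = -1. Now have (9/19).
9 ≡ 1 (mod 4), so quadratic reciprocity gives (9/19) = (19/9). Reduce: 19 ≡ 1 (mod 9). Now have (1/9).
(1/9) = 1. Collecting the sign factors: 1.
The Legendre symbol is 1, so x^2 ≡ 10485 (mod 5867) has solution.

yes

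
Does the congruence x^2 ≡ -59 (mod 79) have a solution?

yes

(-59/79)
  = (20/79)    [-59 ≡ 20 mod 79]
  = (5/79)    [79 ≡ 7 mod 8 ⇒ (2/79)^2 = +1]
  = (79/5)    [QR: 5 ≡ 1 mod 4, sign kept]
  = (4/5)    [79 ≡ 4 mod 5]
  = (1/5)    [5 ≡ 5 mod 8 ⇒ (2/5)^2 = +1]
  = 1    [(1/5) = 1]
(-59/79) = 1, and 79 is prime, so -59 is a quadratic residue mod 79.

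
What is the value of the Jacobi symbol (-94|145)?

1

Reduce the numerator: -94 ≡ 51 (mod 145), so (-94|145) = (51|145).
145 ≡ 1 (mod 4), so quadratic reciprocity gives (51|145) = (145|51). Reduce: 145 ≡ 43 (mod 51). Now have (43|51).
Both 43 ≡ 3 and 51 ≡ 3 (mod 4), so reciprocity gives (43|51) = -(51|43). Reduce: 51 ≡ 8 (mod 43). Now have -(8|43).
Factor out 2: 8 = 2^3. Since 43 ≡ 3 (mod 8), (2|43) = -1, and (2|43)^3 = -1. Now have (1|43).
(1|43) = 1. Collecting the sign factors: 1.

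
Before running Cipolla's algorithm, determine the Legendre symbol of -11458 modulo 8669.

1

Reduce the numerator: -11458 ≡ 5880 (mod 8669), so (-11458 / 8669) = (5880 / 8669).
Factor out 2: 5880 = 2^3·735. Since 8669 ≡ 5 (mod 8), (2 / 8669) = -1, and (2 / 8669)^3 = -1. Now have -(735 / 8669).
8669 ≡ 1 (mod 4), so quadratic reciprocity gives (735 / 8669) = (8669 / 735). Reduce: 8669 ≡ 584 (mod 735). Now have -(584 / 735).
Factor out 2: 584 = 2^3·73. Since 735 ≡ 7 (mod 8), (2 / 735) = +1, and (2 / 735)^3 = +1. Now have -(73 / 735).
73 ≡ 1 (mod 4), so quadratic reciprocity gives (73 / 735) = (735 / 73). Reduce: 735 ≡ 5 (mod 73). Now have -(5 / 73).
5 ≡ 1 (mod 4), so quadratic reciprocity gives (5 / 73) = (73 / 5). Reduce: 73 ≡ 3 (mod 5). Now have -(3 / 5).
5 ≡ 1 (mod 4), so quadratic reciprocity gives (3 / 5) = (5 / 3). Reduce: 5 ≡ 2 (mod 3). Now have -(2 / 3).
Factor out 2: 2 = 2. Since 3 ≡ 3 (mod 8), (2 / 3) = -1. Now have (1 / 3).
(1 / 3) = 1. Collecting the sign factors: 1.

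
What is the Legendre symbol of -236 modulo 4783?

1

Reduce the numerator: -236 ≡ 4547 (mod 4783), so (-236/4783) = (4547/4783).
Both 4547 ≡ 3 and 4783 ≡ 3 (mod 4), so reciprocity gives (4547/4783) = -(4783/4547). Reduce: 4783 ≡ 236 (mod 4547). Now have -(236/4547).
Factor out 2: 236 = 2^2·59. Since 4547 ≡ 3 (mod 8), (2/4547) = -1, and (2/4547)^2 = +1. Now have -(59/4547).
Both 59 ≡ 3 and 4547 ≡ 3 (mod 4), so reciprocity gives (59/4547) = -(4547/59). Reduce: 4547 ≡ 4 (mod 59). Now have (4/59).
Factor out 2: 4 = 2^2. Since 59 ≡ 3 (mod 8), (2/59) = -1, and (2/59)^2 = +1. Now have (1/59).
(1/59) = 1. Collecting the sign factors: 1.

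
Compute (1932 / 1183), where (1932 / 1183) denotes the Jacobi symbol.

Reduce the numerator: 1932 ≡ 749 (mod 1183), so (1932 / 1183) = (749 / 1183).
749 ≡ 1 (mod 4), so quadratic reciprocity gives (749 / 1183) = (1183 / 749). Reduce: 1183 ≡ 434 (mod 749). Now have (434 / 749).
Factor out 2: 434 = 2·217. Since 749 ≡ 5 (mod 8), (2 / 749) = -1. Now have -(217 / 749).
217 ≡ 1 (mod 4), so quadratic reciprocity gives (217 / 749) = (749 / 217). Reduce: 749 ≡ 98 (mod 217). Now have -(98 / 217).
Factor out 2: 98 = 2·49. Since 217 ≡ 1 (mod 8), (2 / 217) = +1. Now have -(49 / 217).
49 ≡ 1 (mod 4), so quadratic reciprocity gives (49 / 217) = (217 / 49). Reduce: 217 ≡ 21 (mod 49). Now have -(21 / 49).
21 ≡ 1 (mod 4), so quadratic reciprocity gives (21 / 49) = (49 / 21). Reduce: 49 ≡ 7 (mod 21). Now have -(7 / 21).
21 ≡ 1 (mod 4), so quadratic reciprocity gives (7 / 21) = (21 / 7). Reduce: 21 ≡ 0 (mod 7). Now have -(0 / 7).
The numerator is now 0 with denominator 7 > 1: the symbol is 0.

0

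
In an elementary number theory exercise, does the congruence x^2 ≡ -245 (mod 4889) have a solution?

yes

Reduce the numerator: -245 ≡ 4644 (mod 4889), so (-245/4889) = (4644/4889).
Factor out 2: 4644 = 2^2·1161. Since 4889 ≡ 1 (mod 8), (2/4889) = +1, and (2/4889)^2 = +1. Now have (1161/4889).
1161 ≡ 1 (mod 4), so quadratic reciprocity gives (1161/4889) = (4889/1161). Reduce: 4889 ≡ 245 (mod 1161). Now have (245/1161).
245 ≡ 1 (mod 4), so quadratic reciprocity gives (245/1161) = (1161/245). Reduce: 1161 ≡ 181 (mod 245). Now have (181/245).
181 ≡ 1 (mod 4), so quadratic reciprocity gives (181/245) = (245/181). Reduce: 245 ≡ 64 (mod 181). Now have (64/181).
Factor out 2: 64 = 2^6. Since 181 ≡ 5 (mod 8), (2/181) = -1, and (2/181)^6 = +1. Now have (1/181).
(1/181) = 1. Collecting the sign factors: 1.
(-245/4889) = 1, and 4889 is prime, so -245 is a quadratic residue mod 4889.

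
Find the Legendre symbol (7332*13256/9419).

-1

By multiplicativity, (7332·13256/9419) = (7332/9419)·(13256/9419).
First factor (7332/9419):
Factor out 2: 7332 = 2^2·1833. Since 9419 ≡ 3 (mod 8), (2/9419) = -1, and (2/9419)^2 = +1. Now have (1833/9419).
1833 ≡ 1 (mod 4), so quadratic reciprocity gives (1833/9419) = (9419/1833). Reduce: 9419 ≡ 254 (mod 1833). Now have (254/1833).
Factor out 2: 254 = 2·127. Since 1833 ≡ 1 (mod 8), (2/1833) = +1. Now have (127/1833).
1833 ≡ 1 (mod 4), so quadratic reciprocity gives (127/1833) = (1833/127). Reduce: 1833 ≡ 55 (mod 127). Now have (55/127).
Both 55 ≡ 3 and 127 ≡ 3 (mod 4), so reciprocity gives (55/127) = -(127/55). Reduce: 127 ≡ 17 (mod 55). Now have -(17/55).
17 ≡ 1 (mod 4), so quadratic reciprocity gives (17/55) = (55/17). Reduce: 55 ≡ 4 (mod 17). Now have -(4/17).
Factor out 2: 4 = 2^2. Since 17 ≡ 1 (mod 8), (2/17) = +1, and (2/17)^2 = +1. Now have -(1/17).
(1/17) = 1. Collecting the sign factors: -1.
Second factor (13256/9419):
Reduce the numerator: 13256 ≡ 3837 (mod 9419), so (13256/9419) = (3837/9419).
3837 ≡ 1 (mod 4), so quadratic reciprocity gives (3837/9419) = (9419/3837). Reduce: 9419 ≡ 1745 (mod 3837). Now have (1745/3837).
1745 ≡ 1 (mod 4), so quadratic reciprocity gives (1745/3837) = (3837/1745). Reduce: 3837 ≡ 347 (mod 1745). Now have (347/1745).
1745 ≡ 1 (mod 4), so quadratic reciprocity gives (347/1745) = (1745/347). Reduce: 1745 ≡ 10 (mod 347). Now have (10/347).
Factor out 2: 10 = 2·5. Since 347 ≡ 3 (mod 8), (2/347) = -1. Now have -(5/347).
5 ≡ 1 (mod 4), so quadratic reciprocity gives (5/347) = (347/5). Reduce: 347 ≡ 2 (mod 5). Now have -(2/5).
Factor out 2: 2 = 2. Since 5 ≡ 5 (mod 8), (2/5) = -1. Now have (1/5).
(1/5) = 1. Collecting the sign factors: 1.
Product: (-1)·(1) = -1.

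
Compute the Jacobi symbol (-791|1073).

1

(-791|1073)
  = (282|1073)    [-791 ≡ 282 mod 1073]
  = (141|1073)    [1073 ≡ 1 mod 8 ⇒ (2|1073) = +1]
  = (1073|141)    [QR: 141 ≡ 1 mod 4, sign kept]
  = (86|141)    [1073 ≡ 86 mod 141]
  = -(43|141)    [141 ≡ 5 mod 8 ⇒ (2|141) = -1]
  = -(141|43)    [QR: 141 ≡ 1 mod 4, sign kept]
  = -(12|43)    [141 ≡ 12 mod 43]
  = -(3|43)    [43 ≡ 3 mod 8 ⇒ (2|43)^2 = +1]
  = (43|3)    [QR: both ≡ 3 mod 4, sign flips]
  = (1|3)    [43 ≡ 1 mod 3]
  = 1    [(1|3) = 1]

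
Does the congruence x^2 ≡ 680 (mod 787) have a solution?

no

Factor out 2: 680 = 2^3·85. Since 787 ≡ 3 (mod 8), (2/787) = -1, and (2/787)^3 = -1. Now have -(85/787).
85 ≡ 1 (mod 4), so quadratic reciprocity gives (85/787) = (787/85). Reduce: 787 ≡ 22 (mod 85). Now have -(22/85).
Factor out 2: 22 = 2·11. Since 85 ≡ 5 (mod 8), (2/85) = -1. Now have (11/85).
85 ≡ 1 (mod 4), so quadratic reciprocity gives (11/85) = (85/11). Reduce: 85 ≡ 8 (mod 11). Now have (8/11).
Factor out 2: 8 = 2^3. Since 11 ≡ 3 (mod 8), (2/11) = -1, and (2/11)^3 = -1. Now have -(1/11).
(1/11) = 1. Collecting the sign factors: -1.
The Legendre symbol is -1, so x^2 ≡ 680 (mod 787) has no solution.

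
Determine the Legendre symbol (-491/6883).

1

Pull out -1: (-491/6883) = (-1/6883)·(491/6883). Since 6883 ≡ 3 (mod 4), (-1/6883) = -1. Now have -(491/6883).
Both 491 ≡ 3 and 6883 ≡ 3 (mod 4), so reciprocity gives (491/6883) = -(6883/491). Reduce: 6883 ≡ 9 (mod 491). Now have (9/491).
9 ≡ 1 (mod 4), so quadratic reciprocity gives (9/491) = (491/9). Reduce: 491 ≡ 5 (mod 9). Now have (5/9).
5 ≡ 1 (mod 4), so quadratic reciprocity gives (5/9) = (9/5). Reduce: 9 ≡ 4 (mod 5). Now have (4/5).
Factor out 2: 4 = 2^2. Since 5 ≡ 5 (mod 8), (2/5) = -1, and (2/5)^2 = +1. Now have (1/5).
(1/5) = 1. Collecting the sign factors: 1.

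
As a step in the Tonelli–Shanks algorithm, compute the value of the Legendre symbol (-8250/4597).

(-8250/4597)
  = (944/4597)    [-8250 ≡ 944 mod 4597]
  = (59/4597)    [4597 ≡ 5 mod 8 ⇒ (2/4597)^4 = +1]
  = (4597/59)    [QR: 4597 ≡ 1 mod 4, sign kept]
  = (54/59)    [4597 ≡ 54 mod 59]
  = -(27/59)    [59 ≡ 3 mod 8 ⇒ (2/59) = -1]
  = (59/27)    [QR: both ≡ 3 mod 4, sign flips]
  = (5/27)    [59 ≡ 5 mod 27]
  = (27/5)    [QR: 5 ≡ 1 mod 4, sign kept]
  = (2/5)    [27 ≡ 2 mod 5]
  = -(1/5)    [5 ≡ 5 mod 8 ⇒ (2/5) = -1]
  = -1    [(1/5) = 1]

-1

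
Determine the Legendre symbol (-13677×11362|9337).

By multiplicativity, (-13677·11362|9337) = (-13677|9337)·(11362|9337).
First factor (-13677|9337):
(-13677|9337)
  = (4997|9337)    [-13677 ≡ 4997 mod 9337]
  = (9337|4997)    [QR: 4997 ≡ 1 mod 4, sign kept]
  = (4340|4997)    [9337 ≡ 4340 mod 4997]
  = (1085|4997)    [4997 ≡ 5 mod 8 ⇒ (2|4997)^2 = +1]
  = (4997|1085)    [QR: 1085 ≡ 1 mod 4, sign kept]
  = (657|1085)    [4997 ≡ 657 mod 1085]
  = (1085|657)    [QR: 657 ≡ 1 mod 4, sign kept]
  = (428|657)    [1085 ≡ 428 mod 657]
  = (107|657)    [657 ≡ 1 mod 8 ⇒ (2|657)^2 = +1]
  = (657|107)    [QR: 657 ≡ 1 mod 4, sign kept]
  = (15|107)    [657 ≡ 15 mod 107]
  = -(107|15)    [QR: both ≡ 3 mod 4, sign flips]
  = -(2|15)    [107 ≡ 2 mod 15]
  = -(1|15)    [15 ≡ 7 mod 8 ⇒ (2|15) = +1]
  = -1    [(1|15) = 1]
Second factor (11362|9337):
(11362|9337)
  = (2025|9337)    [11362 ≡ 2025 mod 9337]
  = (9337|2025)    [QR: 2025 ≡ 1 mod 4, sign kept]
  = (1237|2025)    [9337 ≡ 1237 mod 2025]
  = (2025|1237)    [QR: 1237 ≡ 1 mod 4, sign kept]
  = (788|1237)    [2025 ≡ 788 mod 1237]
  = (197|1237)    [1237 ≡ 5 mod 8 ⇒ (2|1237)^2 = +1]
  = (1237|197)    [QR: 197 ≡ 1 mod 4, sign kept]
  = (55|197)    [1237 ≡ 55 mod 197]
  = (197|55)    [QR: 197 ≡ 1 mod 4, sign kept]
  = (32|55)    [197 ≡ 32 mod 55]
  = (1|55)    [55 ≡ 7 mod 8 ⇒ (2|55)^5 = +1]
  = 1    [(1|55) = 1]
Product: (-1)·(1) = -1.

-1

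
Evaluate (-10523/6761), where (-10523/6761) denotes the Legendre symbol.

-1

Pull out -1: (-10523/6761) = (-1/6761)·(10523/6761). Since 6761 ≡ 1 (mod 4), (-1/6761) = +1. Now have (10523/6761).
Reduce the numerator: 10523 ≡ 3762 (mod 6761), so (10523/6761) = (3762/6761).
Factor out 2: 3762 = 2·1881. Since 6761 ≡ 1 (mod 8), (2/6761) = +1. Now have (1881/6761).
1881 ≡ 1 (mod 4), so quadratic reciprocity gives (1881/6761) = (6761/1881). Reduce: 6761 ≡ 1118 (mod 1881). Now have (1118/1881).
Factor out 2: 1118 = 2·559. Since 1881 ≡ 1 (mod 8), (2/1881) = +1. Now have (559/1881).
1881 ≡ 1 (mod 4), so quadratic reciprocity gives (559/1881) = (1881/559). Reduce: 1881 ≡ 204 (mod 559). Now have (204/559).
Factor out 2: 204 = 2^2·51. Since 559 ≡ 7 (mod 8), (2/559) = +1, and (2/559)^2 = +1. Now have (51/559).
Both 51 ≡ 3 and 559 ≡ 3 (mod 4), so reciprocity gives (51/559) = -(559/51). Reduce: 559 ≡ 49 (mod 51). Now have -(49/51).
49 ≡ 1 (mod 4), so quadratic reciprocity gives (49/51) = (51/49). Reduce: 51 ≡ 2 (mod 49). Now have -(2/49).
Factor out 2: 2 = 2. Since 49 ≡ 1 (mod 8), (2/49) = +1. Now have -(1/49).
(1/49) = 1. Collecting the sign factors: -1.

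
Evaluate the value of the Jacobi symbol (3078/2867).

1

(3078/2867)
  = (211/2867)    [3078 ≡ 211 mod 2867]
  = -(2867/211)    [QR: both ≡ 3 mod 4, sign flips]
  = -(124/211)    [2867 ≡ 124 mod 211]
  = -(31/211)    [211 ≡ 3 mod 8 ⇒ (2/211)^2 = +1]
  = (211/31)    [QR: both ≡ 3 mod 4, sign flips]
  = (25/31)    [211 ≡ 25 mod 31]
  = (31/25)    [QR: 25 ≡ 1 mod 4, sign kept]
  = (6/25)    [31 ≡ 6 mod 25]
  = (3/25)    [25 ≡ 1 mod 8 ⇒ (2/25) = +1]
  = (25/3)    [QR: 25 ≡ 1 mod 4, sign kept]
  = (1/3)    [25 ≡ 1 mod 3]
  = 1    [(1/3) = 1]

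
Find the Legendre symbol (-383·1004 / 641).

By multiplicativity, (-383·1004 / 641) = (-383 / 641)·(1004 / 641).
First factor (-383 / 641):
(-383 / 641)
  = (258 / 641)    [-383 ≡ 258 mod 641]
  = (129 / 641)    [641 ≡ 1 mod 8 ⇒ (2 / 641) = +1]
  = (641 / 129)    [QR: 129 ≡ 1 mod 4, sign kept]
  = (125 / 129)    [641 ≡ 125 mod 129]
  = (129 / 125)    [QR: 125 ≡ 1 mod 4, sign kept]
  = (4 / 125)    [129 ≡ 4 mod 125]
  = (1 / 125)    [125 ≡ 5 mod 8 ⇒ (2 / 125)^2 = +1]
  = 1    [(1 / 125) = 1]
Second factor (1004 / 641):
(1004 / 641)
  = (363 / 641)    [1004 ≡ 363 mod 641]
  = (641 / 363)    [QR: 641 ≡ 1 mod 4, sign kept]
  = (278 / 363)    [641 ≡ 278 mod 363]
  = -(139 / 363)    [363 ≡ 3 mod 8 ⇒ (2 / 363) = -1]
  = (363 / 139)    [QR: both ≡ 3 mod 4, sign flips]
  = (85 / 139)    [363 ≡ 85 mod 139]
  = (139 / 85)    [QR: 85 ≡ 1 mod 4, sign kept]
  = (54 / 85)    [139 ≡ 54 mod 85]
  = -(27 / 85)    [85 ≡ 5 mod 8 ⇒ (2 / 85) = -1]
  = -(85 / 27)    [QR: 85 ≡ 1 mod 4, sign kept]
  = -(4 / 27)    [85 ≡ 4 mod 27]
  = -(1 / 27)    [27 ≡ 3 mod 8 ⇒ (2 / 27)^2 = +1]
  = -1    [(1 / 27) = 1]
Product: (1)·(-1) = -1.

-1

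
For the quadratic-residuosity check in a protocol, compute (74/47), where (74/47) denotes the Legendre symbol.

1

Reduce the numerator: 74 ≡ 27 (mod 47), so (74/47) = (27/47).
Both 27 ≡ 3 and 47 ≡ 3 (mod 4), so reciprocity gives (27/47) = -(47/27). Reduce: 47 ≡ 20 (mod 27). Now have -(20/27).
Factor out 2: 20 = 2^2·5. Since 27 ≡ 3 (mod 8), (2/27) = -1, and (2/27)^2 = +1. Now have -(5/27).
5 ≡ 1 (mod 4), so quadratic reciprocity gives (5/27) = (27/5). Reduce: 27 ≡ 2 (mod 5). Now have -(2/5).
Factor out 2: 2 = 2. Since 5 ≡ 5 (mod 8), (2/5) = -1. Now have (1/5).
(1/5) = 1. Collecting the sign factors: 1.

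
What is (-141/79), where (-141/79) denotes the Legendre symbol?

Reduce the numerator: -141 ≡ 17 (mod 79), so (-141/79) = (17/79).
17 ≡ 1 (mod 4), so quadratic reciprocity gives (17/79) = (79/17). Reduce: 79 ≡ 11 (mod 17). Now have (11/17).
17 ≡ 1 (mod 4), so quadratic reciprocity gives (11/17) = (17/11). Reduce: 17 ≡ 6 (mod 11). Now have (6/11).
Factor out 2: 6 = 2·3. Since 11 ≡ 3 (mod 8), (2/11) = -1. Now have -(3/11).
Both 3 ≡ 3 and 11 ≡ 3 (mod 4), so reciprocity gives (3/11) = -(11/3). Reduce: 11 ≡ 2 (mod 3). Now have (2/3).
Factor out 2: 2 = 2. Since 3 ≡ 3 (mod 8), (2/3) = -1. Now have -(1/3).
(1/3) = 1. Collecting the sign factors: -1.

-1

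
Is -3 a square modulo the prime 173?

(-3/173)
  = (170/173)    [-3 ≡ 170 mod 173]
  = -(85/173)    [173 ≡ 5 mod 8 ⇒ (2/173) = -1]
  = -(173/85)    [QR: 85 ≡ 1 mod 4, sign kept]
  = -(3/85)    [173 ≡ 3 mod 85]
  = -(85/3)    [QR: 85 ≡ 1 mod 4, sign kept]
  = -(1/3)    [85 ≡ 1 mod 3]
  = -1    [(1/3) = 1]
The Legendre symbol is -1, so x^2 ≡ -3 (mod 173) has no solution.

no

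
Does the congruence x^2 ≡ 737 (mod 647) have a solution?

(737/647)
  = (90/647)    [737 ≡ 90 mod 647]
  = (45/647)    [647 ≡ 7 mod 8 ⇒ (2/647) = +1]
  = (647/45)    [QR: 45 ≡ 1 mod 4, sign kept]
  = (17/45)    [647 ≡ 17 mod 45]
  = (45/17)    [QR: 17 ≡ 1 mod 4, sign kept]
  = (11/17)    [45 ≡ 11 mod 17]
  = (17/11)    [QR: 17 ≡ 1 mod 4, sign kept]
  = (6/11)    [17 ≡ 6 mod 11]
  = -(3/11)    [11 ≡ 3 mod 8 ⇒ (2/11) = -1]
  = (11/3)    [QR: both ≡ 3 mod 4, sign flips]
  = (2/3)    [11 ≡ 2 mod 3]
  = -(1/3)    [3 ≡ 3 mod 8 ⇒ (2/3) = -1]
  = -1    [(1/3) = 1]
(737/647) = -1, and 647 is prime, so 737 is not a quadratic residue mod 647.

no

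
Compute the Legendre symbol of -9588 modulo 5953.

1

(-9588 / 5953)
  = (2318 / 5953)    [-9588 ≡ 2318 mod 5953]
  = (1159 / 5953)    [5953 ≡ 1 mod 8 ⇒ (2 / 5953) = +1]
  = (5953 / 1159)    [QR: 5953 ≡ 1 mod 4, sign kept]
  = (158 / 1159)    [5953 ≡ 158 mod 1159]
  = (79 / 1159)    [1159 ≡ 7 mod 8 ⇒ (2 / 1159) = +1]
  = -(1159 / 79)    [QR: both ≡ 3 mod 4, sign flips]
  = -(53 / 79)    [1159 ≡ 53 mod 79]
  = -(79 / 53)    [QR: 53 ≡ 1 mod 4, sign kept]
  = -(26 / 53)    [79 ≡ 26 mod 53]
  = (13 / 53)    [53 ≡ 5 mod 8 ⇒ (2 / 53) = -1]
  = (53 / 13)    [QR: 13 ≡ 1 mod 4, sign kept]
  = (1 / 13)    [53 ≡ 1 mod 13]
  = 1    [(1 / 13) = 1]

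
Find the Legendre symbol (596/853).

(596/853)
  = (149/853)    [853 ≡ 5 mod 8 ⇒ (2/853)^2 = +1]
  = (853/149)    [QR: 149 ≡ 1 mod 4, sign kept]
  = (108/149)    [853 ≡ 108 mod 149]
  = (27/149)    [149 ≡ 5 mod 8 ⇒ (2/149)^2 = +1]
  = (149/27)    [QR: 149 ≡ 1 mod 4, sign kept]
  = (14/27)    [149 ≡ 14 mod 27]
  = -(7/27)    [27 ≡ 3 mod 8 ⇒ (2/27) = -1]
  = (27/7)    [QR: both ≡ 3 mod 4, sign flips]
  = (6/7)    [27 ≡ 6 mod 7]
  = (3/7)    [7 ≡ 7 mod 8 ⇒ (2/7) = +1]
  = -(7/3)    [QR: both ≡ 3 mod 4, sign flips]
  = -(1/3)    [7 ≡ 1 mod 3]
  = -1    [(1/3) = 1]

-1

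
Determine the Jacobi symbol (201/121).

1

Reduce the numerator: 201 ≡ 80 (mod 121), so (201/121) = (80/121).
Factor out 2: 80 = 2^4·5. Since 121 ≡ 1 (mod 8), (2/121) = +1, and (2/121)^4 = +1. Now have (5/121).
5 ≡ 1 (mod 4), so quadratic reciprocity gives (5/121) = (121/5). Reduce: 121 ≡ 1 (mod 5). Now have (1/5).
(1/5) = 1. Collecting the sign factors: 1.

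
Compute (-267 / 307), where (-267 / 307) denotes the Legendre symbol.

1

(-267 / 307)
  = (40 / 307)    [-267 ≡ 40 mod 307]
  = -(5 / 307)    [307 ≡ 3 mod 8 ⇒ (2 / 307)^3 = -1]
  = -(307 / 5)    [QR: 5 ≡ 1 mod 4, sign kept]
  = -(2 / 5)    [307 ≡ 2 mod 5]
  = (1 / 5)    [5 ≡ 5 mod 8 ⇒ (2 / 5) = -1]
  = 1    [(1 / 5) = 1]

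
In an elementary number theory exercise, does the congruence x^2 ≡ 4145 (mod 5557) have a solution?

(4145|5557)
  = (5557|4145)    [QR: 4145 ≡ 1 mod 4, sign kept]
  = (1412|4145)    [5557 ≡ 1412 mod 4145]
  = (353|4145)    [4145 ≡ 1 mod 8 ⇒ (2|4145)^2 = +1]
  = (4145|353)    [QR: 353 ≡ 1 mod 4, sign kept]
  = (262|353)    [4145 ≡ 262 mod 353]
  = (131|353)    [353 ≡ 1 mod 8 ⇒ (2|353) = +1]
  = (353|131)    [QR: 353 ≡ 1 mod 4, sign kept]
  = (91|131)    [353 ≡ 91 mod 131]
  = -(131|91)    [QR: both ≡ 3 mod 4, sign flips]
  = -(40|91)    [131 ≡ 40 mod 91]
  = (5|91)    [91 ≡ 3 mod 8 ⇒ (2|91)^3 = -1]
  = (91|5)    [QR: 5 ≡ 1 mod 4, sign kept]
  = (1|5)    [91 ≡ 1 mod 5]
  = 1    [(1|5) = 1]
The Legendre symbol is 1, so x^2 ≡ 4145 (mod 5557) has solution.

yes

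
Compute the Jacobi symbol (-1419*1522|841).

By multiplicativity, (-1419·1522|841) = (-1419|841)·(1522|841).
First factor (-1419|841):
(-1419|841)
  = (263|841)    [-1419 ≡ 263 mod 841]
  = (841|263)    [QR: 841 ≡ 1 mod 4, sign kept]
  = (52|263)    [841 ≡ 52 mod 263]
  = (13|263)    [263 ≡ 7 mod 8 ⇒ (2|263)^2 = +1]
  = (263|13)    [QR: 13 ≡ 1 mod 4, sign kept]
  = (3|13)    [263 ≡ 3 mod 13]
  = (13|3)    [QR: 13 ≡ 1 mod 4, sign kept]
  = (1|3)    [13 ≡ 1 mod 3]
  = 1    [(1|3) = 1]
Second factor (1522|841):
(1522|841)
  = (681|841)    [1522 ≡ 681 mod 841]
  = (841|681)    [QR: 681 ≡ 1 mod 4, sign kept]
  = (160|681)    [841 ≡ 160 mod 681]
  = (5|681)    [681 ≡ 1 mod 8 ⇒ (2|681)^5 = +1]
  = (681|5)    [QR: 5 ≡ 1 mod 4, sign kept]
  = (1|5)    [681 ≡ 1 mod 5]
  = 1    [(1|5) = 1]
Product: (1)·(1) = 1.

1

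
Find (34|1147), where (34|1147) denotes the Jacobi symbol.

-1

(34|1147)
  = -(17|1147)    [1147 ≡ 3 mod 8 ⇒ (2|1147) = -1]
  = -(1147|17)    [QR: 17 ≡ 1 mod 4, sign kept]
  = -(8|17)    [1147 ≡ 8 mod 17]
  = -(1|17)    [17 ≡ 1 mod 8 ⇒ (2|17)^3 = +1]
  = -1    [(1|17) = 1]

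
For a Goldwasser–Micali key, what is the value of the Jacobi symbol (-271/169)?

1

(-271/169)
  = (67/169)    [-271 ≡ 67 mod 169]
  = (169/67)    [QR: 169 ≡ 1 mod 4, sign kept]
  = (35/67)    [169 ≡ 35 mod 67]
  = -(67/35)    [QR: both ≡ 3 mod 4, sign flips]
  = -(32/35)    [67 ≡ 32 mod 35]
  = (1/35)    [35 ≡ 3 mod 8 ⇒ (2/35)^5 = -1]
  = 1    [(1/35) = 1]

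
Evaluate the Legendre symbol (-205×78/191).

By multiplicativity, (-205·78/191) = (-205/191)·(78/191).
First factor (-205/191):
Pull out -1: (-205/191) = (-1/191)·(205/191). Since 191 ≡ 3 (mod 4), (-1/191) = -1. Now have -(205/191).
Reduce the numerator: 205 ≡ 14 (mod 191), so (205/191) = (14/191).
Factor out 2: 14 = 2·7. Since 191 ≡ 7 (mod 8), (2/191) = +1. Now have -(7/191).
Both 7 ≡ 3 and 191 ≡ 3 (mod 4), so reciprocity gives (7/191) = -(191/7). Reduce: 191 ≡ 2 (mod 7). Now have (2/7).
Factor out 2: 2 = 2. Since 7 ≡ 7 (mod 8), (2/7) = +1. Now have (1/7).
(1/7) = 1. Collecting the sign factors: 1.
Second factor (78/191):
Factor out 2: 78 = 2·39. Since 191 ≡ 7 (mod 8), (2/191) = +1. Now have (39/191).
Both 39 ≡ 3 and 191 ≡ 3 (mod 4), so reciprocity gives (39/191) = -(191/39). Reduce: 191 ≡ 35 (mod 39). Now have -(35/39).
Both 35 ≡ 3 and 39 ≡ 3 (mod 4), so reciprocity gives (35/39) = -(39/35). Reduce: 39 ≡ 4 (mod 35). Now have (4/35).
Factor out 2: 4 = 2^2. Since 35 ≡ 3 (mod 8), (2/35) = -1, and (2/35)^2 = +1. Now have (1/35).
(1/35) = 1. Collecting the sign factors: 1.
Product: (1)·(1) = 1.

1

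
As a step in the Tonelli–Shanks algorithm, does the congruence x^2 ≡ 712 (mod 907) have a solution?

Factor out 2: 712 = 2^3·89. Since 907 ≡ 3 (mod 8), (2/907) = -1, and (2/907)^3 = -1. Now have -(89/907).
89 ≡ 1 (mod 4), so quadratic reciprocity gives (89/907) = (907/89). Reduce: 907 ≡ 17 (mod 89). Now have -(17/89).
17 ≡ 1 (mod 4), so quadratic reciprocity gives (17/89) = (89/17). Reduce: 89 ≡ 4 (mod 17). Now have -(4/17).
Factor out 2: 4 = 2^2. Since 17 ≡ 1 (mod 8), (2/17) = +1, and (2/17)^2 = +1. Now have -(1/17).
(1/17) = 1. Collecting the sign factors: -1.
The Legendre symbol is -1, so x^2 ≡ 712 (mod 907) has no solution.

no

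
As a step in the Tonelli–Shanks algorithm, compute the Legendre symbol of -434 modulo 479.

Pull out -1: (-434|479) = (-1|479)·(434|479). Since 479 ≡ 3 (mod 4), (-1|479) = -1. Now have -(434|479).
Factor out 2: 434 = 2·217. Since 479 ≡ 7 (mod 8), (2|479) = +1. Now have -(217|479).
217 ≡ 1 (mod 4), so quadratic reciprocity gives (217|479) = (479|217). Reduce: 479 ≡ 45 (mod 217). Now have -(45|217).
45 ≡ 1 (mod 4), so quadratic reciprocity gives (45|217) = (217|45). Reduce: 217 ≡ 37 (mod 45). Now have -(37|45).
37 ≡ 1 (mod 4), so quadratic reciprocity gives (37|45) = (45|37). Reduce: 45 ≡ 8 (mod 37). Now have -(8|37).
Factor out 2: 8 = 2^3. Since 37 ≡ 5 (mod 8), (2|37) = -1, and (2|37)^3 = -1. Now have (1|37).
(1|37) = 1. Collecting the sign factors: 1.

1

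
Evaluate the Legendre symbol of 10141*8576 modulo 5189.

By multiplicativity, (10141·8576|5189) = (10141|5189)·(8576|5189).
First factor (10141|5189):
(10141|5189)
  = (4952|5189)    [10141 ≡ 4952 mod 5189]
  = -(619|5189)    [5189 ≡ 5 mod 8 ⇒ (2|5189)^3 = -1]
  = -(5189|619)    [QR: 5189 ≡ 1 mod 4, sign kept]
  = -(237|619)    [5189 ≡ 237 mod 619]
  = -(619|237)    [QR: 237 ≡ 1 mod 4, sign kept]
  = -(145|237)    [619 ≡ 145 mod 237]
  = -(237|145)    [QR: 145 ≡ 1 mod 4, sign kept]
  = -(92|145)    [237 ≡ 92 mod 145]
  = -(23|145)    [145 ≡ 1 mod 8 ⇒ (2|145)^2 = +1]
  = -(145|23)    [QR: 145 ≡ 1 mod 4, sign kept]
  = -(7|23)    [145 ≡ 7 mod 23]
  = (23|7)    [QR: both ≡ 3 mod 4, sign flips]
  = (2|7)    [23 ≡ 2 mod 7]
  = (1|7)    [7 ≡ 7 mod 8 ⇒ (2|7) = +1]
  = 1    [(1|7) = 1]
Second factor (8576|5189):
(8576|5189)
  = (3387|5189)    [8576 ≡ 3387 mod 5189]
  = (5189|3387)    [QR: 5189 ≡ 1 mod 4, sign kept]
  = (1802|3387)    [5189 ≡ 1802 mod 3387]
  = -(901|3387)    [3387 ≡ 3 mod 8 ⇒ (2|3387) = -1]
  = -(3387|901)    [QR: 901 ≡ 1 mod 4, sign kept]
  = -(684|901)    [3387 ≡ 684 mod 901]
  = -(171|901)    [901 ≡ 5 mod 8 ⇒ (2|901)^2 = +1]
  = -(901|171)    [QR: 901 ≡ 1 mod 4, sign kept]
  = -(46|171)    [901 ≡ 46 mod 171]
  = (23|171)    [171 ≡ 3 mod 8 ⇒ (2|171) = -1]
  = -(171|23)    [QR: both ≡ 3 mod 4, sign flips]
  = -(10|23)    [171 ≡ 10 mod 23]
  = -(5|23)    [23 ≡ 7 mod 8 ⇒ (2|23) = +1]
  = -(23|5)    [QR: 5 ≡ 1 mod 4, sign kept]
  = -(3|5)    [23 ≡ 3 mod 5]
  = -(5|3)    [QR: 5 ≡ 1 mod 4, sign kept]
  = -(2|3)    [5 ≡ 2 mod 3]
  = (1|3)    [3 ≡ 3 mod 8 ⇒ (2|3) = -1]
  = 1    [(1|3) = 1]
Product: (1)·(1) = 1.

1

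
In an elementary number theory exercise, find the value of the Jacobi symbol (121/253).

(121/253)
  = (253/121)    [QR: 121 ≡ 1 mod 4, sign kept]
  = (11/121)    [253 ≡ 11 mod 121]
  = (121/11)    [QR: 121 ≡ 1 mod 4, sign kept]
  = (0/11)    [121 ≡ 0 mod 11]
  = 0    [numerator 0, gcd > 1]

0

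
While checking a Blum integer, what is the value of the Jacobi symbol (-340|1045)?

0

Reduce the numerator: -340 ≡ 705 (mod 1045), so (-340|1045) = (705|1045).
705 ≡ 1 (mod 4), so quadratic reciprocity gives (705|1045) = (1045|705). Reduce: 1045 ≡ 340 (mod 705). Now have (340|705).
Factor out 2: 340 = 2^2·85. Since 705 ≡ 1 (mod 8), (2|705) = +1, and (2|705)^2 = +1. Now have (85|705).
85 ≡ 1 (mod 4), so quadratic reciprocity gives (85|705) = (705|85). Reduce: 705 ≡ 25 (mod 85). Now have (25|85).
25 ≡ 1 (mod 4), so quadratic reciprocity gives (25|85) = (85|25). Reduce: 85 ≡ 10 (mod 25). Now have (10|25).
Factor out 2: 10 = 2·5. Since 25 ≡ 1 (mod 8), (2|25) = +1. Now have (5|25).
5 ≡ 1 (mod 4), so quadratic reciprocity gives (5|25) = (25|5). Reduce: 25 ≡ 0 (mod 5). Now have (0|5).
The numerator is now 0 with denominator 5 > 1: the symbol is 0.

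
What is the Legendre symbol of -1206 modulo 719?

(-1206/719)
  = -(1206/719)    [719 ≡ 3 mod 4 ⇒ (-1/719) = -1]
  = -(487/719)    [1206 ≡ 487 mod 719]
  = (719/487)    [QR: both ≡ 3 mod 4, sign flips]
  = (232/487)    [719 ≡ 232 mod 487]
  = (29/487)    [487 ≡ 7 mod 8 ⇒ (2/487)^3 = +1]
  = (487/29)    [QR: 29 ≡ 1 mod 4, sign kept]
  = (23/29)    [487 ≡ 23 mod 29]
  = (29/23)    [QR: 29 ≡ 1 mod 4, sign kept]
  = (6/23)    [29 ≡ 6 mod 23]
  = (3/23)    [23 ≡ 7 mod 8 ⇒ (2/23) = +1]
  = -(23/3)    [QR: both ≡ 3 mod 4, sign flips]
  = -(2/3)    [23 ≡ 2 mod 3]
  = (1/3)    [3 ≡ 3 mod 8 ⇒ (2/3) = -1]
  = 1    [(1/3) = 1]

1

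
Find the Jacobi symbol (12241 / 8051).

-1

(12241 / 8051)
  = (4190 / 8051)    [12241 ≡ 4190 mod 8051]
  = -(2095 / 8051)    [8051 ≡ 3 mod 8 ⇒ (2 / 8051) = -1]
  = (8051 / 2095)    [QR: both ≡ 3 mod 4, sign flips]
  = (1766 / 2095)    [8051 ≡ 1766 mod 2095]
  = (883 / 2095)    [2095 ≡ 7 mod 8 ⇒ (2 / 2095) = +1]
  = -(2095 / 883)    [QR: both ≡ 3 mod 4, sign flips]
  = -(329 / 883)    [2095 ≡ 329 mod 883]
  = -(883 / 329)    [QR: 329 ≡ 1 mod 4, sign kept]
  = -(225 / 329)    [883 ≡ 225 mod 329]
  = -(329 / 225)    [QR: 225 ≡ 1 mod 4, sign kept]
  = -(104 / 225)    [329 ≡ 104 mod 225]
  = -(13 / 225)    [225 ≡ 1 mod 8 ⇒ (2 / 225)^3 = +1]
  = -(225 / 13)    [QR: 13 ≡ 1 mod 4, sign kept]
  = -(4 / 13)    [225 ≡ 4 mod 13]
  = -(1 / 13)    [13 ≡ 5 mod 8 ⇒ (2 / 13)^2 = +1]
  = -1    [(1 / 13) = 1]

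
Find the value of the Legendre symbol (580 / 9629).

Factor out 2: 580 = 2^2·145. Since 9629 ≡ 5 (mod 8), (2 / 9629) = -1, and (2 / 9629)^2 = +1. Now have (145 / 9629).
145 ≡ 1 (mod 4), so quadratic reciprocity gives (145 / 9629) = (9629 / 145). Reduce: 9629 ≡ 59 (mod 145). Now have (59 / 145).
145 ≡ 1 (mod 4), so quadratic reciprocity gives (59 / 145) = (145 / 59). Reduce: 145 ≡ 27 (mod 59). Now have (27 / 59).
Both 27 ≡ 3 and 59 ≡ 3 (mod 4), so reciprocity gives (27 / 59) = -(59 / 27). Reduce: 59 ≡ 5 (mod 27). Now have -(5 / 27).
5 ≡ 1 (mod 4), so quadratic reciprocity gives (5 / 27) = (27 / 5). Reduce: 27 ≡ 2 (mod 5). Now have -(2 / 5).
Factor out 2: 2 = 2. Since 5 ≡ 5 (mod 8), (2 / 5) = -1. Now have (1 / 5).
(1 / 5) = 1. Collecting the sign factors: 1.

1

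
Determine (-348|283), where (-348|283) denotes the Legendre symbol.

(-348|283)
  = (218|283)    [-348 ≡ 218 mod 283]
  = -(109|283)    [283 ≡ 3 mod 8 ⇒ (2|283) = -1]
  = -(283|109)    [QR: 109 ≡ 1 mod 4, sign kept]
  = -(65|109)    [283 ≡ 65 mod 109]
  = -(109|65)    [QR: 65 ≡ 1 mod 4, sign kept]
  = -(44|65)    [109 ≡ 44 mod 65]
  = -(11|65)    [65 ≡ 1 mod 8 ⇒ (2|65)^2 = +1]
  = -(65|11)    [QR: 65 ≡ 1 mod 4, sign kept]
  = -(10|11)    [65 ≡ 10 mod 11]
  = (5|11)    [11 ≡ 3 mod 8 ⇒ (2|11) = -1]
  = (11|5)    [QR: 5 ≡ 1 mod 4, sign kept]
  = (1|5)    [11 ≡ 1 mod 5]
  = 1    [(1|5) = 1]

1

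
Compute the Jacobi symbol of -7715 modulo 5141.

1

(-7715 / 5141)
  = (7715 / 5141)    [5141 ≡ 1 mod 4 ⇒ (-1 / 5141) = +1]
  = (2574 / 5141)    [7715 ≡ 2574 mod 5141]
  = -(1287 / 5141)    [5141 ≡ 5 mod 8 ⇒ (2 / 5141) = -1]
  = -(5141 / 1287)    [QR: 5141 ≡ 1 mod 4, sign kept]
  = -(1280 / 1287)    [5141 ≡ 1280 mod 1287]
  = -(5 / 1287)    [1287 ≡ 7 mod 8 ⇒ (2 / 1287)^8 = +1]
  = -(1287 / 5)    [QR: 5 ≡ 1 mod 4, sign kept]
  = -(2 / 5)    [1287 ≡ 2 mod 5]
  = (1 / 5)    [5 ≡ 5 mod 8 ⇒ (2 / 5) = -1]
  = 1    [(1 / 5) = 1]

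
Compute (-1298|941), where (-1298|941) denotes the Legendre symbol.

-1

(-1298|941)
  = (1298|941)    [941 ≡ 1 mod 4 ⇒ (-1|941) = +1]
  = (357|941)    [1298 ≡ 357 mod 941]
  = (941|357)    [QR: 357 ≡ 1 mod 4, sign kept]
  = (227|357)    [941 ≡ 227 mod 357]
  = (357|227)    [QR: 357 ≡ 1 mod 4, sign kept]
  = (130|227)    [357 ≡ 130 mod 227]
  = -(65|227)    [227 ≡ 3 mod 8 ⇒ (2|227) = -1]
  = -(227|65)    [QR: 65 ≡ 1 mod 4, sign kept]
  = -(32|65)    [227 ≡ 32 mod 65]
  = -(1|65)    [65 ≡ 1 mod 8 ⇒ (2|65)^5 = +1]
  = -1    [(1|65) = 1]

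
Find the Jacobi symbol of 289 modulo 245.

(289/245)
  = (44/245)    [289 ≡ 44 mod 245]
  = (11/245)    [245 ≡ 5 mod 8 ⇒ (2/245)^2 = +1]
  = (245/11)    [QR: 245 ≡ 1 mod 4, sign kept]
  = (3/11)    [245 ≡ 3 mod 11]
  = -(11/3)    [QR: both ≡ 3 mod 4, sign flips]
  = -(2/3)    [11 ≡ 2 mod 3]
  = (1/3)    [3 ≡ 3 mod 8 ⇒ (2/3) = -1]
  = 1    [(1/3) = 1]

1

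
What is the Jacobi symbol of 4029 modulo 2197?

1

Reduce the numerator: 4029 ≡ 1832 (mod 2197), so (4029/2197) = (1832/2197).
Factor out 2: 1832 = 2^3·229. Since 2197 ≡ 5 (mod 8), (2/2197) = -1, and (2/2197)^3 = -1. Now have -(229/2197).
229 ≡ 1 (mod 4), so quadratic reciprocity gives (229/2197) = (2197/229). Reduce: 2197 ≡ 136 (mod 229). Now have -(136/229).
Factor out 2: 136 = 2^3·17. Since 229 ≡ 5 (mod 8), (2/229) = -1, and (2/229)^3 = -1. Now have (17/229).
17 ≡ 1 (mod 4), so quadratic reciprocity gives (17/229) = (229/17). Reduce: 229 ≡ 8 (mod 17). Now have (8/17).
Factor out 2: 8 = 2^3. Since 17 ≡ 1 (mod 8), (2/17) = +1, and (2/17)^3 = +1. Now have (1/17).
(1/17) = 1. Collecting the sign factors: 1.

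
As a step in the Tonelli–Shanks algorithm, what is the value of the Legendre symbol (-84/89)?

(-84/89)
  = (84/89)    [89 ≡ 1 mod 4 ⇒ (-1/89) = +1]
  = (21/89)    [89 ≡ 1 mod 8 ⇒ (2/89)^2 = +1]
  = (89/21)    [QR: 21 ≡ 1 mod 4, sign kept]
  = (5/21)    [89 ≡ 5 mod 21]
  = (21/5)    [QR: 5 ≡ 1 mod 4, sign kept]
  = (1/5)    [21 ≡ 1 mod 5]
  = 1    [(1/5) = 1]

1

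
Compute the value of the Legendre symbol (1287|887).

(1287|887)
  = (400|887)    [1287 ≡ 400 mod 887]
  = (25|887)    [887 ≡ 7 mod 8 ⇒ (2|887)^4 = +1]
  = (887|25)    [QR: 25 ≡ 1 mod 4, sign kept]
  = (12|25)    [887 ≡ 12 mod 25]
  = (3|25)    [25 ≡ 1 mod 8 ⇒ (2|25)^2 = +1]
  = (25|3)    [QR: 25 ≡ 1 mod 4, sign kept]
  = (1|3)    [25 ≡ 1 mod 3]
  = 1    [(1|3) = 1]

1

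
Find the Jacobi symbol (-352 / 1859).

(-352 / 1859)
  = (1507 / 1859)    [-352 ≡ 1507 mod 1859]
  = -(1859 / 1507)    [QR: both ≡ 3 mod 4, sign flips]
  = -(352 / 1507)    [1859 ≡ 352 mod 1507]
  = (11 / 1507)    [1507 ≡ 3 mod 8 ⇒ (2 / 1507)^5 = -1]
  = -(1507 / 11)    [QR: both ≡ 3 mod 4, sign flips]
  = -(0 / 11)    [1507 ≡ 0 mod 11]
  = 0    [numerator 0, gcd > 1]

0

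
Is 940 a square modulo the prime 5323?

(940/5323)
  = (235/5323)    [5323 ≡ 3 mod 8 ⇒ (2/5323)^2 = +1]
  = -(5323/235)    [QR: both ≡ 3 mod 4, sign flips]
  = -(153/235)    [5323 ≡ 153 mod 235]
  = -(235/153)    [QR: 153 ≡ 1 mod 4, sign kept]
  = -(82/153)    [235 ≡ 82 mod 153]
  = -(41/153)    [153 ≡ 1 mod 8 ⇒ (2/153) = +1]
  = -(153/41)    [QR: 41 ≡ 1 mod 4, sign kept]
  = -(30/41)    [153 ≡ 30 mod 41]
  = -(15/41)    [41 ≡ 1 mod 8 ⇒ (2/41) = +1]
  = -(41/15)    [QR: 41 ≡ 1 mod 4, sign kept]
  = -(11/15)    [41 ≡ 11 mod 15]
  = (15/11)    [QR: both ≡ 3 mod 4, sign flips]
  = (4/11)    [15 ≡ 4 mod 11]
  = (1/11)    [11 ≡ 3 mod 8 ⇒ (2/11)^2 = +1]
  = 1    [(1/11) = 1]
(940/5323) = 1, and 5323 is prime, so 940 is a quadratic residue mod 5323.

yes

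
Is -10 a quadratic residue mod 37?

yes

(-10/37)
  = (10/37)    [37 ≡ 1 mod 4 ⇒ (-1/37) = +1]
  = -(5/37)    [37 ≡ 5 mod 8 ⇒ (2/37) = -1]
  = -(37/5)    [QR: 5 ≡ 1 mod 4, sign kept]
  = -(2/5)    [37 ≡ 2 mod 5]
  = (1/5)    [5 ≡ 5 mod 8 ⇒ (2/5) = -1]
  = 1    [(1/5) = 1]
(-10/37) = 1, and 37 is prime, so -10 is a quadratic residue mod 37.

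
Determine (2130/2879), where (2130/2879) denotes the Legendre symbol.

1

(2130/2879)
  = (1065/2879)    [2879 ≡ 7 mod 8 ⇒ (2/2879) = +1]
  = (2879/1065)    [QR: 1065 ≡ 1 mod 4, sign kept]
  = (749/1065)    [2879 ≡ 749 mod 1065]
  = (1065/749)    [QR: 749 ≡ 1 mod 4, sign kept]
  = (316/749)    [1065 ≡ 316 mod 749]
  = (79/749)    [749 ≡ 5 mod 8 ⇒ (2/749)^2 = +1]
  = (749/79)    [QR: 749 ≡ 1 mod 4, sign kept]
  = (38/79)    [749 ≡ 38 mod 79]
  = (19/79)    [79 ≡ 7 mod 8 ⇒ (2/79) = +1]
  = -(79/19)    [QR: both ≡ 3 mod 4, sign flips]
  = -(3/19)    [79 ≡ 3 mod 19]
  = (19/3)    [QR: both ≡ 3 mod 4, sign flips]
  = (1/3)    [19 ≡ 1 mod 3]
  = 1    [(1/3) = 1]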